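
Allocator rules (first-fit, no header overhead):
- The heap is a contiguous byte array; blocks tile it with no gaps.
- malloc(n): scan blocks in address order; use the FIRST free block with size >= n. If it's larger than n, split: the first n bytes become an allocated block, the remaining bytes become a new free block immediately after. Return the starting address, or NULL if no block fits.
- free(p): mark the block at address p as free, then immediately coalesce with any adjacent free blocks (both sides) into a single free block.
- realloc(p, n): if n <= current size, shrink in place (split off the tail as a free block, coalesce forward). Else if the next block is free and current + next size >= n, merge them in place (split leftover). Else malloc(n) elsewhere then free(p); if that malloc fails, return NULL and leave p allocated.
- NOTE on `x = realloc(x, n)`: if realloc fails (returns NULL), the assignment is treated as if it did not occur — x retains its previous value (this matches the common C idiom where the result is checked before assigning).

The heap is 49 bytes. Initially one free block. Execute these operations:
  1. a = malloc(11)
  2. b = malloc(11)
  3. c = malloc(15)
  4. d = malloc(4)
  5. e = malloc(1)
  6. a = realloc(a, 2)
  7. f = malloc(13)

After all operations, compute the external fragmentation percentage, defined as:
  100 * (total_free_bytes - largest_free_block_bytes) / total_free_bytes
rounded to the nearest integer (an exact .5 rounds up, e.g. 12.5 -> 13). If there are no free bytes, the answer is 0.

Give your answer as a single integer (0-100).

Op 1: a = malloc(11) -> a = 0; heap: [0-10 ALLOC][11-48 FREE]
Op 2: b = malloc(11) -> b = 11; heap: [0-10 ALLOC][11-21 ALLOC][22-48 FREE]
Op 3: c = malloc(15) -> c = 22; heap: [0-10 ALLOC][11-21 ALLOC][22-36 ALLOC][37-48 FREE]
Op 4: d = malloc(4) -> d = 37; heap: [0-10 ALLOC][11-21 ALLOC][22-36 ALLOC][37-40 ALLOC][41-48 FREE]
Op 5: e = malloc(1) -> e = 41; heap: [0-10 ALLOC][11-21 ALLOC][22-36 ALLOC][37-40 ALLOC][41-41 ALLOC][42-48 FREE]
Op 6: a = realloc(a, 2) -> a = 0; heap: [0-1 ALLOC][2-10 FREE][11-21 ALLOC][22-36 ALLOC][37-40 ALLOC][41-41 ALLOC][42-48 FREE]
Op 7: f = malloc(13) -> f = NULL; heap: [0-1 ALLOC][2-10 FREE][11-21 ALLOC][22-36 ALLOC][37-40 ALLOC][41-41 ALLOC][42-48 FREE]
Free blocks: [9 7] total_free=16 largest=9 -> 100*(16-9)/16 = 700/16 = 43.75 -> rounds to 44

Answer: 44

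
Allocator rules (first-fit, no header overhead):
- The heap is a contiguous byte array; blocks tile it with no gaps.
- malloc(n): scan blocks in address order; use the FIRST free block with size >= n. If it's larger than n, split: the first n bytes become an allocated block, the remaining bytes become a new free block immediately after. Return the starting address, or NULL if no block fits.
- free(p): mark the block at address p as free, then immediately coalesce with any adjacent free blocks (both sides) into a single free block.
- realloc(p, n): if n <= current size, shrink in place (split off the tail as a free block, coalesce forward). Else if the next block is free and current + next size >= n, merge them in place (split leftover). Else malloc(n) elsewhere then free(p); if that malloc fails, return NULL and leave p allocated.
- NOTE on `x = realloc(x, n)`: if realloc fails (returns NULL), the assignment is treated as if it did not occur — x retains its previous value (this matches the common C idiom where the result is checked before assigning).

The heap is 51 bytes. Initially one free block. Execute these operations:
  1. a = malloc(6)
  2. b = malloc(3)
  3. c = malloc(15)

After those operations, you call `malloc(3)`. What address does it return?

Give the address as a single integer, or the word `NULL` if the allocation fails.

Op 1: a = malloc(6) -> a = 0; heap: [0-5 ALLOC][6-50 FREE]
Op 2: b = malloc(3) -> b = 6; heap: [0-5 ALLOC][6-8 ALLOC][9-50 FREE]
Op 3: c = malloc(15) -> c = 9; heap: [0-5 ALLOC][6-8 ALLOC][9-23 ALLOC][24-50 FREE]
malloc(3): first-fit scan over [0-5 ALLOC][6-8 ALLOC][9-23 ALLOC][24-50 FREE] -> 24

Answer: 24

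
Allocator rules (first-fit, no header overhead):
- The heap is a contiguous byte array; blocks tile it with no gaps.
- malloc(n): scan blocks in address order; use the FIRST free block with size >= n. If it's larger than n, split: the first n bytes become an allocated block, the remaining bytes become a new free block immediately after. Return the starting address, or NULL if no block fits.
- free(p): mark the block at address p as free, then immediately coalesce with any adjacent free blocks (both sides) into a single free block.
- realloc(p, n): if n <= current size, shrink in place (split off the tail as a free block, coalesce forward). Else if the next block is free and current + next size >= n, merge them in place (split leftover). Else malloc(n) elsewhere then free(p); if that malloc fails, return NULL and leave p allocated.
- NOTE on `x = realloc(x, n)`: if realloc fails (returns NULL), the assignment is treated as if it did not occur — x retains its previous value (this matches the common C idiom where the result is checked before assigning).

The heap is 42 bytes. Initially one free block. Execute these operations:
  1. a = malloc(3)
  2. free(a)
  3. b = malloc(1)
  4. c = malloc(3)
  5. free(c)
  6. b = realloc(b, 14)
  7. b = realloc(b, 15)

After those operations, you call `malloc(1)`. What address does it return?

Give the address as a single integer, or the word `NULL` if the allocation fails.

Answer: 15

Derivation:
Op 1: a = malloc(3) -> a = 0; heap: [0-2 ALLOC][3-41 FREE]
Op 2: free(a) -> (freed a); heap: [0-41 FREE]
Op 3: b = malloc(1) -> b = 0; heap: [0-0 ALLOC][1-41 FREE]
Op 4: c = malloc(3) -> c = 1; heap: [0-0 ALLOC][1-3 ALLOC][4-41 FREE]
Op 5: free(c) -> (freed c); heap: [0-0 ALLOC][1-41 FREE]
Op 6: b = realloc(b, 14) -> b = 0; heap: [0-13 ALLOC][14-41 FREE]
Op 7: b = realloc(b, 15) -> b = 0; heap: [0-14 ALLOC][15-41 FREE]
malloc(1): first-fit scan over [0-14 ALLOC][15-41 FREE] -> 15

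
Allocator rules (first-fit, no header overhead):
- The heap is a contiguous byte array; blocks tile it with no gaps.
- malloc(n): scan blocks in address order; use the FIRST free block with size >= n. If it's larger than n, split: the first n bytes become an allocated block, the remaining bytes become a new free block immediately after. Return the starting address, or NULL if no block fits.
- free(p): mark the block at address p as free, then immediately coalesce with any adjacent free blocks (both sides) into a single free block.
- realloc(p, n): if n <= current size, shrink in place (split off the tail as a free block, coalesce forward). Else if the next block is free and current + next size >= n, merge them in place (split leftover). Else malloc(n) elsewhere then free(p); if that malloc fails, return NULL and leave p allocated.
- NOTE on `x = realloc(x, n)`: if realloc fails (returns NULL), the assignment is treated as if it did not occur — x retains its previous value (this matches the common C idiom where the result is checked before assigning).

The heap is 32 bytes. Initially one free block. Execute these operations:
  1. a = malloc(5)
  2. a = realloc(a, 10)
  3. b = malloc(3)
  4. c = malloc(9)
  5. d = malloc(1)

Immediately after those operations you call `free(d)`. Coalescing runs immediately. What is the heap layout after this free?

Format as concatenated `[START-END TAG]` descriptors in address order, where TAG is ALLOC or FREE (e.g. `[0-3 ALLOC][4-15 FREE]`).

Op 1: a = malloc(5) -> a = 0; heap: [0-4 ALLOC][5-31 FREE]
Op 2: a = realloc(a, 10) -> a = 0; heap: [0-9 ALLOC][10-31 FREE]
Op 3: b = malloc(3) -> b = 10; heap: [0-9 ALLOC][10-12 ALLOC][13-31 FREE]
Op 4: c = malloc(9) -> c = 13; heap: [0-9 ALLOC][10-12 ALLOC][13-21 ALLOC][22-31 FREE]
Op 5: d = malloc(1) -> d = 22; heap: [0-9 ALLOC][10-12 ALLOC][13-21 ALLOC][22-22 ALLOC][23-31 FREE]
free(d): d = 22 -> block [22-22 ALLOC]; mark free, coalesce with adjacent free neighbors -> [0-9 ALLOC][10-12 ALLOC][13-21 ALLOC][22-31 FREE]

Answer: [0-9 ALLOC][10-12 ALLOC][13-21 ALLOC][22-31 FREE]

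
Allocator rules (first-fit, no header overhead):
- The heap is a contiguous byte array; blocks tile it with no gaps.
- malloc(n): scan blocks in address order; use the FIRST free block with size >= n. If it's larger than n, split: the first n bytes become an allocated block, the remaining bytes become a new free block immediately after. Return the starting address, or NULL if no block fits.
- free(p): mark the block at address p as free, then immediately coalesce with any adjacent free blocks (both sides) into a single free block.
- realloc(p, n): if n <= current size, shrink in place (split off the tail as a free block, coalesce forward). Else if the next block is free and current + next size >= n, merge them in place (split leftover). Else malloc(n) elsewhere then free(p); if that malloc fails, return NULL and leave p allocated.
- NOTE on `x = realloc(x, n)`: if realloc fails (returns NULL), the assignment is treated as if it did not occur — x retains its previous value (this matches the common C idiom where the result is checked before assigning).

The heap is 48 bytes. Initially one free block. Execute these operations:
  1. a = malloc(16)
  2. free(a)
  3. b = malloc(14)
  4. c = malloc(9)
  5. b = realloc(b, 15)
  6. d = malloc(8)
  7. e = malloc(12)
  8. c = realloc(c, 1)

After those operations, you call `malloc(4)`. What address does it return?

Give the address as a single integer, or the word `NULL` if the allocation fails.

Answer: 8

Derivation:
Op 1: a = malloc(16) -> a = 0; heap: [0-15 ALLOC][16-47 FREE]
Op 2: free(a) -> (freed a); heap: [0-47 FREE]
Op 3: b = malloc(14) -> b = 0; heap: [0-13 ALLOC][14-47 FREE]
Op 4: c = malloc(9) -> c = 14; heap: [0-13 ALLOC][14-22 ALLOC][23-47 FREE]
Op 5: b = realloc(b, 15) -> b = 23; heap: [0-13 FREE][14-22 ALLOC][23-37 ALLOC][38-47 FREE]
Op 6: d = malloc(8) -> d = 0; heap: [0-7 ALLOC][8-13 FREE][14-22 ALLOC][23-37 ALLOC][38-47 FREE]
Op 7: e = malloc(12) -> e = NULL; heap: [0-7 ALLOC][8-13 FREE][14-22 ALLOC][23-37 ALLOC][38-47 FREE]
Op 8: c = realloc(c, 1) -> c = 14; heap: [0-7 ALLOC][8-13 FREE][14-14 ALLOC][15-22 FREE][23-37 ALLOC][38-47 FREE]
malloc(4): first-fit scan over [0-7 ALLOC][8-13 FREE][14-14 ALLOC][15-22 FREE][23-37 ALLOC][38-47 FREE] -> 8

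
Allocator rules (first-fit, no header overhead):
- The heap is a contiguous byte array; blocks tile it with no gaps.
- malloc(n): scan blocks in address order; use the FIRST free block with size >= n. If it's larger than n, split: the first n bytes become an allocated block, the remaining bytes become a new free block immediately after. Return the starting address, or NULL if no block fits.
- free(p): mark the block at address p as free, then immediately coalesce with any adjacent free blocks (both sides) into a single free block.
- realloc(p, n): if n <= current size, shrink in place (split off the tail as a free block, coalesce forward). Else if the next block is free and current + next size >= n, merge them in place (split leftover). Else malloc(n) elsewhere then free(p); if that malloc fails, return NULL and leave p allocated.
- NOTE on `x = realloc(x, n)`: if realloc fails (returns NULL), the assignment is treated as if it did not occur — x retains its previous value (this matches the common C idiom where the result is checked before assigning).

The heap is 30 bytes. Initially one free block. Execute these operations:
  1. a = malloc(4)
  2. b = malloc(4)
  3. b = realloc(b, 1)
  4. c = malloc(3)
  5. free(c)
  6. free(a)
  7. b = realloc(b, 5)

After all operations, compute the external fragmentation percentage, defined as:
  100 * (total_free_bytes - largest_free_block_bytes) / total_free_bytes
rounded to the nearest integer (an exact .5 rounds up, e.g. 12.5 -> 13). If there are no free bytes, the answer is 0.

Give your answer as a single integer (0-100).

Answer: 16

Derivation:
Op 1: a = malloc(4) -> a = 0; heap: [0-3 ALLOC][4-29 FREE]
Op 2: b = malloc(4) -> b = 4; heap: [0-3 ALLOC][4-7 ALLOC][8-29 FREE]
Op 3: b = realloc(b, 1) -> b = 4; heap: [0-3 ALLOC][4-4 ALLOC][5-29 FREE]
Op 4: c = malloc(3) -> c = 5; heap: [0-3 ALLOC][4-4 ALLOC][5-7 ALLOC][8-29 FREE]
Op 5: free(c) -> (freed c); heap: [0-3 ALLOC][4-4 ALLOC][5-29 FREE]
Op 6: free(a) -> (freed a); heap: [0-3 FREE][4-4 ALLOC][5-29 FREE]
Op 7: b = realloc(b, 5) -> b = 4; heap: [0-3 FREE][4-8 ALLOC][9-29 FREE]
Free blocks: [4 21] total_free=25 largest=21 -> 100*(25-21)/25 = 400/25 = 16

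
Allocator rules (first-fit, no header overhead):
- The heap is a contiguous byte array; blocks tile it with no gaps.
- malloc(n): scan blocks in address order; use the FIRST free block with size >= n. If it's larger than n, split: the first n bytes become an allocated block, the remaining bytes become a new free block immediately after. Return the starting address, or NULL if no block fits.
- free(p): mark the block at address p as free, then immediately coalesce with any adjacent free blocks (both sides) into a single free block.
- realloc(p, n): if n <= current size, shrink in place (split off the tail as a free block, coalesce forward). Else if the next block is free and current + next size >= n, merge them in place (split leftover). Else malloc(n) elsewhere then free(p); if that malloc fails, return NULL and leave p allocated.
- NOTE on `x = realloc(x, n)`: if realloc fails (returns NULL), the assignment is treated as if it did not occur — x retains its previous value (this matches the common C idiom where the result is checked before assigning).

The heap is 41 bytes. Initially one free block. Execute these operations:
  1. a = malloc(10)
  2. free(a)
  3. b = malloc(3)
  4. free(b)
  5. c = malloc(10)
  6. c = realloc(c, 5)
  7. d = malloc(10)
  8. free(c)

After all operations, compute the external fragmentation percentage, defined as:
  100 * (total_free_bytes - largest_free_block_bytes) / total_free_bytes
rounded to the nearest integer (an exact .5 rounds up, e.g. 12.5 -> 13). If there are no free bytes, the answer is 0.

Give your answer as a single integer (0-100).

Op 1: a = malloc(10) -> a = 0; heap: [0-9 ALLOC][10-40 FREE]
Op 2: free(a) -> (freed a); heap: [0-40 FREE]
Op 3: b = malloc(3) -> b = 0; heap: [0-2 ALLOC][3-40 FREE]
Op 4: free(b) -> (freed b); heap: [0-40 FREE]
Op 5: c = malloc(10) -> c = 0; heap: [0-9 ALLOC][10-40 FREE]
Op 6: c = realloc(c, 5) -> c = 0; heap: [0-4 ALLOC][5-40 FREE]
Op 7: d = malloc(10) -> d = 5; heap: [0-4 ALLOC][5-14 ALLOC][15-40 FREE]
Op 8: free(c) -> (freed c); heap: [0-4 FREE][5-14 ALLOC][15-40 FREE]
Free blocks: [5 26] total_free=31 largest=26 -> 100*(31-26)/31 = 500/31 ≈ 16.129 -> rounds to 16

Answer: 16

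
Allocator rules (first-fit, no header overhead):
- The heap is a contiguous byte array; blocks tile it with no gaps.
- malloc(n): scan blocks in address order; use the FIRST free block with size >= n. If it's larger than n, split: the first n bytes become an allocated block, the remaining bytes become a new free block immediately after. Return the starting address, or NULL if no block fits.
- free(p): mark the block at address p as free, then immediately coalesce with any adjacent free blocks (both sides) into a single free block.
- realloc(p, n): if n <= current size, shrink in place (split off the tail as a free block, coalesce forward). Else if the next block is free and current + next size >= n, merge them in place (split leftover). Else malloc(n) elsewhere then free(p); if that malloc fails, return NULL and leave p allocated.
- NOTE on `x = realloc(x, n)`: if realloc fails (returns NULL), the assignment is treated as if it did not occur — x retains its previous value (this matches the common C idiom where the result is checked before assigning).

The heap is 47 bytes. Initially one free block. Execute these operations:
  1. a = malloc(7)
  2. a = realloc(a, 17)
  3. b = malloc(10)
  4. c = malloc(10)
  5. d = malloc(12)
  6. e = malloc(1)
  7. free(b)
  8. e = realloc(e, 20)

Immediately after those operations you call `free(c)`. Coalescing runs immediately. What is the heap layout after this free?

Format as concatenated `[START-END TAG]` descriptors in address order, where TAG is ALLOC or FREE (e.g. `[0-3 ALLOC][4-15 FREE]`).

Op 1: a = malloc(7) -> a = 0; heap: [0-6 ALLOC][7-46 FREE]
Op 2: a = realloc(a, 17) -> a = 0; heap: [0-16 ALLOC][17-46 FREE]
Op 3: b = malloc(10) -> b = 17; heap: [0-16 ALLOC][17-26 ALLOC][27-46 FREE]
Op 4: c = malloc(10) -> c = 27; heap: [0-16 ALLOC][17-26 ALLOC][27-36 ALLOC][37-46 FREE]
Op 5: d = malloc(12) -> d = NULL; heap: [0-16 ALLOC][17-26 ALLOC][27-36 ALLOC][37-46 FREE]
Op 6: e = malloc(1) -> e = 37; heap: [0-16 ALLOC][17-26 ALLOC][27-36 ALLOC][37-37 ALLOC][38-46 FREE]
Op 7: free(b) -> (freed b); heap: [0-16 ALLOC][17-26 FREE][27-36 ALLOC][37-37 ALLOC][38-46 FREE]
Op 8: e = realloc(e, 20) -> NULL (e unchanged); heap: [0-16 ALLOC][17-26 FREE][27-36 ALLOC][37-37 ALLOC][38-46 FREE]
free(c): c = 27 -> block [27-36 ALLOC]; mark free, coalesce with adjacent free neighbors -> [0-16 ALLOC][17-36 FREE][37-37 ALLOC][38-46 FREE]

Answer: [0-16 ALLOC][17-36 FREE][37-37 ALLOC][38-46 FREE]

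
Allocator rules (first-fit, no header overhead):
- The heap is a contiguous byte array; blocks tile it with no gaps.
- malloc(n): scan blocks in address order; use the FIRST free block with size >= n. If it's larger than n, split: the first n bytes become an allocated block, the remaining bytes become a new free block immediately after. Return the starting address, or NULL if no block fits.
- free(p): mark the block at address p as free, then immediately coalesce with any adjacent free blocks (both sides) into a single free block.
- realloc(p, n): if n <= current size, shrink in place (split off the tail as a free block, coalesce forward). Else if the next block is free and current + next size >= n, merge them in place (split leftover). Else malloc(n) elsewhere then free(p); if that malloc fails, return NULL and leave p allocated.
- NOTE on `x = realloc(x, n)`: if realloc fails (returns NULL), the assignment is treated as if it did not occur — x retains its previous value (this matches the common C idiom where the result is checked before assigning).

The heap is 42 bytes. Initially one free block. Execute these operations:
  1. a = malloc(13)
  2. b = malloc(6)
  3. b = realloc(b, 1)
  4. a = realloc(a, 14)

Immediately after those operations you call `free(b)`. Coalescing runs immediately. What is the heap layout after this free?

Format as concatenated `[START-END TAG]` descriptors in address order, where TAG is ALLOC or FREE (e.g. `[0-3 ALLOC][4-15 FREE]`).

Op 1: a = malloc(13) -> a = 0; heap: [0-12 ALLOC][13-41 FREE]
Op 2: b = malloc(6) -> b = 13; heap: [0-12 ALLOC][13-18 ALLOC][19-41 FREE]
Op 3: b = realloc(b, 1) -> b = 13; heap: [0-12 ALLOC][13-13 ALLOC][14-41 FREE]
Op 4: a = realloc(a, 14) -> a = 14; heap: [0-12 FREE][13-13 ALLOC][14-27 ALLOC][28-41 FREE]
free(b): b = 13 -> block [13-13 ALLOC]; mark free, coalesce with adjacent free neighbors -> [0-13 FREE][14-27 ALLOC][28-41 FREE]

Answer: [0-13 FREE][14-27 ALLOC][28-41 FREE]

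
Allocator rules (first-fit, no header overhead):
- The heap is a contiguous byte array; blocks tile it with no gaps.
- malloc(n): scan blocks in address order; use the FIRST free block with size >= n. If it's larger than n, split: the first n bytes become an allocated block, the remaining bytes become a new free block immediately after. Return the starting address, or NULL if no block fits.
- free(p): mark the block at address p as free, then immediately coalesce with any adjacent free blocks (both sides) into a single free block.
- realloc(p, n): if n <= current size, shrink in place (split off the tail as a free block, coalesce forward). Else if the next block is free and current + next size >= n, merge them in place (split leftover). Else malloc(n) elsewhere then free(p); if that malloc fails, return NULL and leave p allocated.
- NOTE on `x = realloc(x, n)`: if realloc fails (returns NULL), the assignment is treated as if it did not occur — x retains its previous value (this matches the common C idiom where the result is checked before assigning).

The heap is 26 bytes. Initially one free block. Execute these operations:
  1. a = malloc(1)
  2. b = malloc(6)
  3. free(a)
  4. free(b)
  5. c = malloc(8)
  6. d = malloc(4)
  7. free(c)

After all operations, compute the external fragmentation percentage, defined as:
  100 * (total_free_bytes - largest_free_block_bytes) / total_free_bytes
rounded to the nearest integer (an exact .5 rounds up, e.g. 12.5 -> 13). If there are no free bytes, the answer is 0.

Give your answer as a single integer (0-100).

Answer: 36

Derivation:
Op 1: a = malloc(1) -> a = 0; heap: [0-0 ALLOC][1-25 FREE]
Op 2: b = malloc(6) -> b = 1; heap: [0-0 ALLOC][1-6 ALLOC][7-25 FREE]
Op 3: free(a) -> (freed a); heap: [0-0 FREE][1-6 ALLOC][7-25 FREE]
Op 4: free(b) -> (freed b); heap: [0-25 FREE]
Op 5: c = malloc(8) -> c = 0; heap: [0-7 ALLOC][8-25 FREE]
Op 6: d = malloc(4) -> d = 8; heap: [0-7 ALLOC][8-11 ALLOC][12-25 FREE]
Op 7: free(c) -> (freed c); heap: [0-7 FREE][8-11 ALLOC][12-25 FREE]
Free blocks: [8 14] total_free=22 largest=14 -> 100*(22-14)/22 = 800/22 ≈ 36.364 -> rounds to 36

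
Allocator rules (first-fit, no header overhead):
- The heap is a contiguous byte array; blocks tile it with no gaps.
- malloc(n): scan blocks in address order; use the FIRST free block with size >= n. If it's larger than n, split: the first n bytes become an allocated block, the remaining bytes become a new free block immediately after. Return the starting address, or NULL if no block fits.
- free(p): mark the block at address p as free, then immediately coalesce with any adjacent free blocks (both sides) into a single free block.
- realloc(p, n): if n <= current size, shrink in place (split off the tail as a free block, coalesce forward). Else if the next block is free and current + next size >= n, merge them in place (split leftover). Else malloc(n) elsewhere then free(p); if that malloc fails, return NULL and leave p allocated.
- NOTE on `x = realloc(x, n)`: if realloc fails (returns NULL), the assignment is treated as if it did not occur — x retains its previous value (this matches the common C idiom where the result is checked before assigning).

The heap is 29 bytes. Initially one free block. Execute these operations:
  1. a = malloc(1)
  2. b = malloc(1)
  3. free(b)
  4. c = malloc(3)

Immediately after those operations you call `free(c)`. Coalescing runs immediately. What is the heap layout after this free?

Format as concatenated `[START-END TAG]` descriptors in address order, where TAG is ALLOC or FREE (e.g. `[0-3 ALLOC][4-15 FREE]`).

Answer: [0-0 ALLOC][1-28 FREE]

Derivation:
Op 1: a = malloc(1) -> a = 0; heap: [0-0 ALLOC][1-28 FREE]
Op 2: b = malloc(1) -> b = 1; heap: [0-0 ALLOC][1-1 ALLOC][2-28 FREE]
Op 3: free(b) -> (freed b); heap: [0-0 ALLOC][1-28 FREE]
Op 4: c = malloc(3) -> c = 1; heap: [0-0 ALLOC][1-3 ALLOC][4-28 FREE]
free(c): c = 1 -> block [1-3 ALLOC]; mark free, coalesce with adjacent free neighbors -> [0-0 ALLOC][1-28 FREE]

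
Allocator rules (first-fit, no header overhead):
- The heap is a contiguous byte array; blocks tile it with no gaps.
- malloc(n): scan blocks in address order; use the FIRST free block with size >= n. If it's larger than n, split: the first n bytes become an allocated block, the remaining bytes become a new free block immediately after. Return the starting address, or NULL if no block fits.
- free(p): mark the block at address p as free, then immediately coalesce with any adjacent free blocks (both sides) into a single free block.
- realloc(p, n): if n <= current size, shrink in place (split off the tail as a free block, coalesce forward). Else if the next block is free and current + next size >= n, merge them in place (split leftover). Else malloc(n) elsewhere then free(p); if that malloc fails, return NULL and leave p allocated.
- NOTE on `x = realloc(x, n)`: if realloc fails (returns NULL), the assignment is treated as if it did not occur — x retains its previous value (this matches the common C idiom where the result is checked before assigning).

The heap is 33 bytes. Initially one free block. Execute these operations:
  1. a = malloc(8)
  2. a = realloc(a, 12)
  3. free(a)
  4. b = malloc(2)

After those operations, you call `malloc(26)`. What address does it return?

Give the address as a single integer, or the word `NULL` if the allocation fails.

Answer: 2

Derivation:
Op 1: a = malloc(8) -> a = 0; heap: [0-7 ALLOC][8-32 FREE]
Op 2: a = realloc(a, 12) -> a = 0; heap: [0-11 ALLOC][12-32 FREE]
Op 3: free(a) -> (freed a); heap: [0-32 FREE]
Op 4: b = malloc(2) -> b = 0; heap: [0-1 ALLOC][2-32 FREE]
malloc(26): first-fit scan over [0-1 ALLOC][2-32 FREE] -> 2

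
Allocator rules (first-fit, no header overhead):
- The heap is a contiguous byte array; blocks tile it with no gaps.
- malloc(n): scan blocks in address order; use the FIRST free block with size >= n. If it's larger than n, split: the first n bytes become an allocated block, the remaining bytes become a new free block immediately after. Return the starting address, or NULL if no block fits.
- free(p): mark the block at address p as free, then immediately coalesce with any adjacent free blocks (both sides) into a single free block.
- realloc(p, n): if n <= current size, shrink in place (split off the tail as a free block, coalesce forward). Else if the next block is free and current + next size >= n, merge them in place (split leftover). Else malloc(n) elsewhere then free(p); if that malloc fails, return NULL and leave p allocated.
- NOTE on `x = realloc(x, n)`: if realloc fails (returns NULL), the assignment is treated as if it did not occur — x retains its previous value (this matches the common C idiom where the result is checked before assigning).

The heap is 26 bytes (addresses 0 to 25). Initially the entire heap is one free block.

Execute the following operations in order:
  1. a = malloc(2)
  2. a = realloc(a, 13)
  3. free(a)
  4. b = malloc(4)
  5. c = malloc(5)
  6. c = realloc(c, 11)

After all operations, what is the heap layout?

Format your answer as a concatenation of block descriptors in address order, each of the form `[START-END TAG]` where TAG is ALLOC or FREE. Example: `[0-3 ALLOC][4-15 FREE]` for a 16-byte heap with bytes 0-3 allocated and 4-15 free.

Op 1: a = malloc(2) -> a = 0; heap: [0-1 ALLOC][2-25 FREE]
Op 2: a = realloc(a, 13) -> a = 0; heap: [0-12 ALLOC][13-25 FREE]
Op 3: free(a) -> (freed a); heap: [0-25 FREE]
Op 4: b = malloc(4) -> b = 0; heap: [0-3 ALLOC][4-25 FREE]
Op 5: c = malloc(5) -> c = 4; heap: [0-3 ALLOC][4-8 ALLOC][9-25 FREE]
Op 6: c = realloc(c, 11) -> c = 4; heap: [0-3 ALLOC][4-14 ALLOC][15-25 FREE]

Answer: [0-3 ALLOC][4-14 ALLOC][15-25 FREE]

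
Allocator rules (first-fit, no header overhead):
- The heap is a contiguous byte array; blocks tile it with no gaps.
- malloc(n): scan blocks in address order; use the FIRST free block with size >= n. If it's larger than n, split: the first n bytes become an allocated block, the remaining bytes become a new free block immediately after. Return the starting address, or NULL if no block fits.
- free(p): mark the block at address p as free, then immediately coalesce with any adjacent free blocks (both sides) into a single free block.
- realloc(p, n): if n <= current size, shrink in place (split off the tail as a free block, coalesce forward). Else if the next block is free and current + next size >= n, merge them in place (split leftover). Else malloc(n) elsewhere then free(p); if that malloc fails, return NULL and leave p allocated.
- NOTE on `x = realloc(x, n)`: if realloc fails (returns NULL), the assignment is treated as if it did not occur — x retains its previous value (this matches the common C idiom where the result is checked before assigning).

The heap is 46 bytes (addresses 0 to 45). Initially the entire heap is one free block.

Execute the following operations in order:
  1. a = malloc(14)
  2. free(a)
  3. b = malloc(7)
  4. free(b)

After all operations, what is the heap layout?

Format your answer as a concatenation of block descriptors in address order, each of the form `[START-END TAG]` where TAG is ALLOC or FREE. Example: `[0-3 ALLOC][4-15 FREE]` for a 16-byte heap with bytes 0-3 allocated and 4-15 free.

Answer: [0-45 FREE]

Derivation:
Op 1: a = malloc(14) -> a = 0; heap: [0-13 ALLOC][14-45 FREE]
Op 2: free(a) -> (freed a); heap: [0-45 FREE]
Op 3: b = malloc(7) -> b = 0; heap: [0-6 ALLOC][7-45 FREE]
Op 4: free(b) -> (freed b); heap: [0-45 FREE]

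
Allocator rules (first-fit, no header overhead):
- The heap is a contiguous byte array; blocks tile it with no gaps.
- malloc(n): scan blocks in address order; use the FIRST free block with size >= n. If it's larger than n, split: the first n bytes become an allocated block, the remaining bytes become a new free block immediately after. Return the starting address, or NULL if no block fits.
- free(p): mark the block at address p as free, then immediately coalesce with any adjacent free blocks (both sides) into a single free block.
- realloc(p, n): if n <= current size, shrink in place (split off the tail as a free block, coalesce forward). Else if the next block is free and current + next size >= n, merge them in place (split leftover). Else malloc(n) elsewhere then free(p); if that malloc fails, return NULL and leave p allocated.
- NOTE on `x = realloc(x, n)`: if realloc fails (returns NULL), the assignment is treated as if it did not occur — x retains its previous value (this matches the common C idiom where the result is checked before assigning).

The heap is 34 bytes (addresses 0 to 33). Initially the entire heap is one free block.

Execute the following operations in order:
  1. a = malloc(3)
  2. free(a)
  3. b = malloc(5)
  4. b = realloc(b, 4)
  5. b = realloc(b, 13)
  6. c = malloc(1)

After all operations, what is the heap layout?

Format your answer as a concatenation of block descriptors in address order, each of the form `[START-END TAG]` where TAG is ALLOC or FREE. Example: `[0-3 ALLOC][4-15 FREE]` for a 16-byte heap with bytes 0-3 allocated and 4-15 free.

Answer: [0-12 ALLOC][13-13 ALLOC][14-33 FREE]

Derivation:
Op 1: a = malloc(3) -> a = 0; heap: [0-2 ALLOC][3-33 FREE]
Op 2: free(a) -> (freed a); heap: [0-33 FREE]
Op 3: b = malloc(5) -> b = 0; heap: [0-4 ALLOC][5-33 FREE]
Op 4: b = realloc(b, 4) -> b = 0; heap: [0-3 ALLOC][4-33 FREE]
Op 5: b = realloc(b, 13) -> b = 0; heap: [0-12 ALLOC][13-33 FREE]
Op 6: c = malloc(1) -> c = 13; heap: [0-12 ALLOC][13-13 ALLOC][14-33 FREE]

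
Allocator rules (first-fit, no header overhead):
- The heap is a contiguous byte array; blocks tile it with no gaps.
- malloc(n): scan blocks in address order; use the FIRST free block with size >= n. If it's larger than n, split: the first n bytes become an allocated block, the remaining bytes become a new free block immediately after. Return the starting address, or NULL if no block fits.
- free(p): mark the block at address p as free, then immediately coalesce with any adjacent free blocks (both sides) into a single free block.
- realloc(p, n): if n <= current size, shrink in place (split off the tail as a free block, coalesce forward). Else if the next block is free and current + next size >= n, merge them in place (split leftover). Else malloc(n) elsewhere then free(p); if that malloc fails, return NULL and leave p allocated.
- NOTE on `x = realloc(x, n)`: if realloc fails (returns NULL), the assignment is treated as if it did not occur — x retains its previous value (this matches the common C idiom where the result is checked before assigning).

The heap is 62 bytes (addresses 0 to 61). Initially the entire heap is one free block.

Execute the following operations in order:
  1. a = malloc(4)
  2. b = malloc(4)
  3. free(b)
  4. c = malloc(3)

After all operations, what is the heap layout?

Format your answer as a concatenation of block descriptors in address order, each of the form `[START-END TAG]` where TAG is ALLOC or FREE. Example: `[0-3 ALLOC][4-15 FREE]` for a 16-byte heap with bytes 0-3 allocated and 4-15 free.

Answer: [0-3 ALLOC][4-6 ALLOC][7-61 FREE]

Derivation:
Op 1: a = malloc(4) -> a = 0; heap: [0-3 ALLOC][4-61 FREE]
Op 2: b = malloc(4) -> b = 4; heap: [0-3 ALLOC][4-7 ALLOC][8-61 FREE]
Op 3: free(b) -> (freed b); heap: [0-3 ALLOC][4-61 FREE]
Op 4: c = malloc(3) -> c = 4; heap: [0-3 ALLOC][4-6 ALLOC][7-61 FREE]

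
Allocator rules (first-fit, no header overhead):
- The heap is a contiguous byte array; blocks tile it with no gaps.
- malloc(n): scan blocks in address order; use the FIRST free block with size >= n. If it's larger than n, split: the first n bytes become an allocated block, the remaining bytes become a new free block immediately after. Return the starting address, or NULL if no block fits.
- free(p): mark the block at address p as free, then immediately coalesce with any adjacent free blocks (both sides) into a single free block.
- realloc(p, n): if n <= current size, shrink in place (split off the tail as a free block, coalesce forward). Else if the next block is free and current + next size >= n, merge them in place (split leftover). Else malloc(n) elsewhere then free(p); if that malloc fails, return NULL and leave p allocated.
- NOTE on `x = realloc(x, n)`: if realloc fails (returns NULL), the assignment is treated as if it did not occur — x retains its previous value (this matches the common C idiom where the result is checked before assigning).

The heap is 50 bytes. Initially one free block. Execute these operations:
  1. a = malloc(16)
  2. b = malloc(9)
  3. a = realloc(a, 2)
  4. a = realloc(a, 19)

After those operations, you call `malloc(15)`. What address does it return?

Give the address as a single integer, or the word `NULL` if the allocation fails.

Op 1: a = malloc(16) -> a = 0; heap: [0-15 ALLOC][16-49 FREE]
Op 2: b = malloc(9) -> b = 16; heap: [0-15 ALLOC][16-24 ALLOC][25-49 FREE]
Op 3: a = realloc(a, 2) -> a = 0; heap: [0-1 ALLOC][2-15 FREE][16-24 ALLOC][25-49 FREE]
Op 4: a = realloc(a, 19) -> a = 25; heap: [0-15 FREE][16-24 ALLOC][25-43 ALLOC][44-49 FREE]
malloc(15): first-fit scan over [0-15 FREE][16-24 ALLOC][25-43 ALLOC][44-49 FREE] -> 0

Answer: 0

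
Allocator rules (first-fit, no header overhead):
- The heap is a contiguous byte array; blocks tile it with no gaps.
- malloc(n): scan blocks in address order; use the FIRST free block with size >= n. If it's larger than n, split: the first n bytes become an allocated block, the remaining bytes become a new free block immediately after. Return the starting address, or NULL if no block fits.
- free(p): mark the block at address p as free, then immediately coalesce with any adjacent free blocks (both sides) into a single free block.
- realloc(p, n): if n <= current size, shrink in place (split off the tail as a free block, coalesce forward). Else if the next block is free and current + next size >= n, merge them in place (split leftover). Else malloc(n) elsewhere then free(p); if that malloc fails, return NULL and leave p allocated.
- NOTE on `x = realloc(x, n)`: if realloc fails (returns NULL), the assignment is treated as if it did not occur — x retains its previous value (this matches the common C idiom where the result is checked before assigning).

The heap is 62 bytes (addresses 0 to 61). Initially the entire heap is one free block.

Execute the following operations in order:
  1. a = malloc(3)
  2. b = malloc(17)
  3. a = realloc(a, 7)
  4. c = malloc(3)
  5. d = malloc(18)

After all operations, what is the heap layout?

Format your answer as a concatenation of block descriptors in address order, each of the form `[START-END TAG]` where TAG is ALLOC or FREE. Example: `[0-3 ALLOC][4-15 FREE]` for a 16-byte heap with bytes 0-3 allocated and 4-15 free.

Op 1: a = malloc(3) -> a = 0; heap: [0-2 ALLOC][3-61 FREE]
Op 2: b = malloc(17) -> b = 3; heap: [0-2 ALLOC][3-19 ALLOC][20-61 FREE]
Op 3: a = realloc(a, 7) -> a = 20; heap: [0-2 FREE][3-19 ALLOC][20-26 ALLOC][27-61 FREE]
Op 4: c = malloc(3) -> c = 0; heap: [0-2 ALLOC][3-19 ALLOC][20-26 ALLOC][27-61 FREE]
Op 5: d = malloc(18) -> d = 27; heap: [0-2 ALLOC][3-19 ALLOC][20-26 ALLOC][27-44 ALLOC][45-61 FREE]

Answer: [0-2 ALLOC][3-19 ALLOC][20-26 ALLOC][27-44 ALLOC][45-61 FREE]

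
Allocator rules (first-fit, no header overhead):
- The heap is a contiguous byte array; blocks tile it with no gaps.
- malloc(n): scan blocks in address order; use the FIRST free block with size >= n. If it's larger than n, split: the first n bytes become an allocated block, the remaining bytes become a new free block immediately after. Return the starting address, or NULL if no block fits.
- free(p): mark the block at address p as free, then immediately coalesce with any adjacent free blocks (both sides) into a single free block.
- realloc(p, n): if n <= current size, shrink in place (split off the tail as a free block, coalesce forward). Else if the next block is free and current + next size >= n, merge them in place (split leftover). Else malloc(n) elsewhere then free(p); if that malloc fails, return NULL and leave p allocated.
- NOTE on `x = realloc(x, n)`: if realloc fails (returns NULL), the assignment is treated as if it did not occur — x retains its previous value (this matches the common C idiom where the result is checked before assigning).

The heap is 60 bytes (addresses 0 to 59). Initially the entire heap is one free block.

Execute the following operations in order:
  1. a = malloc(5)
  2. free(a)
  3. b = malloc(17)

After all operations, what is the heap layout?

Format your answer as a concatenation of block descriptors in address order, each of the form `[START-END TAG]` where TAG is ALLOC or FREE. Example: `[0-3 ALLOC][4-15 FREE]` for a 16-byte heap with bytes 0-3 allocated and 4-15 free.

Op 1: a = malloc(5) -> a = 0; heap: [0-4 ALLOC][5-59 FREE]
Op 2: free(a) -> (freed a); heap: [0-59 FREE]
Op 3: b = malloc(17) -> b = 0; heap: [0-16 ALLOC][17-59 FREE]

Answer: [0-16 ALLOC][17-59 FREE]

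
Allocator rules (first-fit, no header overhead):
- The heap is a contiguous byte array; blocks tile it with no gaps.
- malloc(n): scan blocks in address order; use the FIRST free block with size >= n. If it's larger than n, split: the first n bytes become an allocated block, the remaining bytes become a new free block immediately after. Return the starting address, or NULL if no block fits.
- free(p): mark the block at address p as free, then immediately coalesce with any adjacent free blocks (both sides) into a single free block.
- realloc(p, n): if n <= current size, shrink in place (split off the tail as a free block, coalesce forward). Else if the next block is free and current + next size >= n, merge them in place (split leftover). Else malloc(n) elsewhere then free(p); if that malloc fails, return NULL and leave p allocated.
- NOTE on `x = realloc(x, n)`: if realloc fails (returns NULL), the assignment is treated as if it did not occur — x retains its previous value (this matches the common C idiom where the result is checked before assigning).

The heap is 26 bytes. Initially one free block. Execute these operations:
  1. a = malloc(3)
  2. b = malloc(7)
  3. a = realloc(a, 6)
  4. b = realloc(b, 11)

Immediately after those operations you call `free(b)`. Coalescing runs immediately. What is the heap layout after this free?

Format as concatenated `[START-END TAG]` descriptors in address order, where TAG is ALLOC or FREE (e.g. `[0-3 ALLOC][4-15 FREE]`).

Answer: [0-9 FREE][10-15 ALLOC][16-25 FREE]

Derivation:
Op 1: a = malloc(3) -> a = 0; heap: [0-2 ALLOC][3-25 FREE]
Op 2: b = malloc(7) -> b = 3; heap: [0-2 ALLOC][3-9 ALLOC][10-25 FREE]
Op 3: a = realloc(a, 6) -> a = 10; heap: [0-2 FREE][3-9 ALLOC][10-15 ALLOC][16-25 FREE]
Op 4: b = realloc(b, 11) -> NULL (b unchanged); heap: [0-2 FREE][3-9 ALLOC][10-15 ALLOC][16-25 FREE]
free(b): b = 3 -> block [3-9 ALLOC]; mark free, coalesce with adjacent free neighbors -> [0-9 FREE][10-15 ALLOC][16-25 FREE]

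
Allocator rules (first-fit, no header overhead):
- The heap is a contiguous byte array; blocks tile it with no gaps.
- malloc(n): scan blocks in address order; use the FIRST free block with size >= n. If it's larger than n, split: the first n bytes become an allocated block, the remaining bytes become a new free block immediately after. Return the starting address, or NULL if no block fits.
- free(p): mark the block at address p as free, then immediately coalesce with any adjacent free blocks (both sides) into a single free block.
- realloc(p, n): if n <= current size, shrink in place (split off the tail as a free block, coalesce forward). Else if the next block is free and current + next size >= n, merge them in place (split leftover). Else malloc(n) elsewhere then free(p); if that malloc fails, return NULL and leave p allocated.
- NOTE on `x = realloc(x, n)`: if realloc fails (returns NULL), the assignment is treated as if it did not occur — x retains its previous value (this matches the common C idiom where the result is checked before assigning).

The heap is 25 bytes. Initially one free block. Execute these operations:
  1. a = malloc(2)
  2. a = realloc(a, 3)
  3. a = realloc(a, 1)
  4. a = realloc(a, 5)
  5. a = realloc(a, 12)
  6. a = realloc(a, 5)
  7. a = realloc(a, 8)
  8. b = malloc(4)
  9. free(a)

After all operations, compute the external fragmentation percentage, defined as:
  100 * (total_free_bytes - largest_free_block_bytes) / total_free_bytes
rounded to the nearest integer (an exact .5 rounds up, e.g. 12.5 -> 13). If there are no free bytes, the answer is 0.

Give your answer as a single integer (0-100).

Op 1: a = malloc(2) -> a = 0; heap: [0-1 ALLOC][2-24 FREE]
Op 2: a = realloc(a, 3) -> a = 0; heap: [0-2 ALLOC][3-24 FREE]
Op 3: a = realloc(a, 1) -> a = 0; heap: [0-0 ALLOC][1-24 FREE]
Op 4: a = realloc(a, 5) -> a = 0; heap: [0-4 ALLOC][5-24 FREE]
Op 5: a = realloc(a, 12) -> a = 0; heap: [0-11 ALLOC][12-24 FREE]
Op 6: a = realloc(a, 5) -> a = 0; heap: [0-4 ALLOC][5-24 FREE]
Op 7: a = realloc(a, 8) -> a = 0; heap: [0-7 ALLOC][8-24 FREE]
Op 8: b = malloc(4) -> b = 8; heap: [0-7 ALLOC][8-11 ALLOC][12-24 FREE]
Op 9: free(a) -> (freed a); heap: [0-7 FREE][8-11 ALLOC][12-24 FREE]
Free blocks: [8 13] total_free=21 largest=13 -> 100*(21-13)/21 = 800/21 ≈ 38.095 -> rounds to 38

Answer: 38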